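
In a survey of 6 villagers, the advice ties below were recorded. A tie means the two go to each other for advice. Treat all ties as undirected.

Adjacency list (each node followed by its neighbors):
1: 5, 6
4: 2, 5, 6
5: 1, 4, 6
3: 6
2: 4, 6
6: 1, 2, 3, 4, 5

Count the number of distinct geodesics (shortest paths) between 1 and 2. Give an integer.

The shortest distance is 2, and the only length-2 path is 1–6–2. So there is exactly 1 shortest path.

1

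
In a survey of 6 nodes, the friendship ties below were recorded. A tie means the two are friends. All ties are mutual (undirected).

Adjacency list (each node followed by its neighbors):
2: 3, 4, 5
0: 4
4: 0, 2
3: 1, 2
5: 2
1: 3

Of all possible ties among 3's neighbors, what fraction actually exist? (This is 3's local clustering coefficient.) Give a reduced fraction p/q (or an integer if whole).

0

3's neighbors: 1 and 2 (k = 2).
Possible neighbor pairs: C(2,2) = 1. Edges among them: none → e = 0.
Clustering(3) = 0/1.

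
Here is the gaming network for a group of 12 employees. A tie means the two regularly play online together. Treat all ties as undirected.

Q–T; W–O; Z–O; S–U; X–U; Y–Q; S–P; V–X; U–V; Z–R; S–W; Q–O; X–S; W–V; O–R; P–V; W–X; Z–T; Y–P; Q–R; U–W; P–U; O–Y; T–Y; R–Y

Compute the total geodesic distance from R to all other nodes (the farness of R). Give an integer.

22

Distances from R: O:1, P:2, Q:1, S:3, T:2, U:3, V:3, W:2, X:3, Y:1, Z:1.
Sum = 1 + 2 + 1 + 3 + 2 + 3 + 3 + 2 + 3 + 1 + 1 = 22.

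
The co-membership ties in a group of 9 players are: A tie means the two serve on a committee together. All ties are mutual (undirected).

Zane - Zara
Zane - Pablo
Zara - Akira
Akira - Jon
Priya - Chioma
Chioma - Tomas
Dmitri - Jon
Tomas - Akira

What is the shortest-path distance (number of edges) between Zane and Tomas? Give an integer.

One shortest route is Zane – Zara – Akira – Tomas, which uses 3 edges, and at distance 2 from Zane we only reach {Akira}, which does not include Tomas. So d(Zane,Tomas) = 3.

3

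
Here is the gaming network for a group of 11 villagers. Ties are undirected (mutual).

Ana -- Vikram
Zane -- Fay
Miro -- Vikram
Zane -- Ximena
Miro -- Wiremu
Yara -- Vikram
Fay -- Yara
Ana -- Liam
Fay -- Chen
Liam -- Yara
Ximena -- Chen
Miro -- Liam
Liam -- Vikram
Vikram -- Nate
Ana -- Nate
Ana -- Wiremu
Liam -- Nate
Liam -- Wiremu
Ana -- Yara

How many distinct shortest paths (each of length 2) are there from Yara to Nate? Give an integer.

The shortest distance is 2. The length-2 paths are: Yara–Vikram–Nate; Yara–Ana–Nate; Yara–Liam–Nate.
That gives 3 distinct shortest paths.

3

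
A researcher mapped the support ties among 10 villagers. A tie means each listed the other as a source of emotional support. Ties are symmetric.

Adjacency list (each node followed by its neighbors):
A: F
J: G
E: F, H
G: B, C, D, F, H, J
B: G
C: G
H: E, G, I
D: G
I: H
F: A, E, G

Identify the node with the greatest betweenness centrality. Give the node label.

G

Unnormalized betweenness of each node: A:0, B:0, C:0, D:0, E:2, F:21/2, G:28, H:21/2, I:0, J:0.
G has the largest value, 28, making it the main broker — the node through which the most shortest paths run.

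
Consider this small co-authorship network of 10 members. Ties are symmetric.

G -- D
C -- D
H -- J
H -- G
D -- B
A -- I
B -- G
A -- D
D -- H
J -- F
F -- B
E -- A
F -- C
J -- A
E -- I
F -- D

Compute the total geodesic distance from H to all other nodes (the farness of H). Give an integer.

Distances from H: A:2, B:2, C:2, D:1, E:3, F:2, G:1, I:3, J:1.
Sum = 2 + 2 + 2 + 1 + 3 + 2 + 1 + 3 + 1 = 17.

17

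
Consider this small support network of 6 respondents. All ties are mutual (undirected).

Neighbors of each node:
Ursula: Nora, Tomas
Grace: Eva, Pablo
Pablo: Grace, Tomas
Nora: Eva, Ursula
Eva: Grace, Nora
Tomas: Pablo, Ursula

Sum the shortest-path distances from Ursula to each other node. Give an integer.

Distances from Ursula: Eva:2, Grace:3, Nora:1, Pablo:2, Tomas:1.
Sum = 2 + 3 + 1 + 2 + 1 = 9.

9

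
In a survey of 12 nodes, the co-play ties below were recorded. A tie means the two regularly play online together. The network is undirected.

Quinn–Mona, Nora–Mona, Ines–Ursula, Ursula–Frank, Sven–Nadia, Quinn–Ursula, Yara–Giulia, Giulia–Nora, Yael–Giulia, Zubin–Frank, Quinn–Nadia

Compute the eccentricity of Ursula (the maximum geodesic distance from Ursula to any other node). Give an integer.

5

Distances from Ursula: Frank:1, Giulia:4, Ines:1, Mona:2, Nadia:2, Nora:3, Quinn:1, Sven:3, Yael:5, Yara:5, Zubin:2.
The largest is 5 (to Yael and Yara), so the eccentricity of Ursula is 5.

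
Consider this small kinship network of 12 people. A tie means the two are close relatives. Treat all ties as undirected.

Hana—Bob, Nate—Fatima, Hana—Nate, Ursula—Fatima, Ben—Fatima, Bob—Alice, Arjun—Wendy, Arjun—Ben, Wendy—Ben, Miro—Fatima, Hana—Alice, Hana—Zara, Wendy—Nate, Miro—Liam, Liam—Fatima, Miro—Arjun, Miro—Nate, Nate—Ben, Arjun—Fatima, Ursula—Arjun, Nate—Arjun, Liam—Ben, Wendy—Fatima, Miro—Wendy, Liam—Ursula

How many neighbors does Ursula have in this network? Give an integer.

Ursula is directly tied to Arjun, Fatima, and Liam. That is 3 neighbors, so the degree of Ursula is 3.

3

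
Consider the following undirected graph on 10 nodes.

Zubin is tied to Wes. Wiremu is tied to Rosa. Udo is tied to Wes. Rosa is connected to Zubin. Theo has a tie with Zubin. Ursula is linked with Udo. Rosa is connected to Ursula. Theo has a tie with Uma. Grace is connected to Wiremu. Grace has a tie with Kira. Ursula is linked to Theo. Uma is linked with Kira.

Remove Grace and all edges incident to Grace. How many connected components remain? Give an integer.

1

Grace's neighbors (Kira and Wiremu) remain reachable from one another through other ties, so the rest of the network stays in one piece.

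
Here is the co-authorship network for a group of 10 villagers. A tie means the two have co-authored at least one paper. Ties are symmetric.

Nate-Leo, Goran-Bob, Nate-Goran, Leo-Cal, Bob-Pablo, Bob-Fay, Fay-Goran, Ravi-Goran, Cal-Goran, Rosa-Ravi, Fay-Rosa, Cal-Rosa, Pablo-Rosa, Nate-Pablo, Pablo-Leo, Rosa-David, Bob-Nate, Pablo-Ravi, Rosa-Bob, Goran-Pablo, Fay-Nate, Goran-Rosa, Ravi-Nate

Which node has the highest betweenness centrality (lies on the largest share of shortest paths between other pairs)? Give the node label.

Unnormalized betweenness of each node: Bob:13/20, Cal:4/3, David:0, Fay:2/5, Goran:107/30, Leo:5/6, Nate:19/6, Pablo:179/60, Ravi:2/5, Rosa:32/3.
Rosa has the largest value, 32/3, making it the main broker — the node through which the most shortest paths run.

Rosa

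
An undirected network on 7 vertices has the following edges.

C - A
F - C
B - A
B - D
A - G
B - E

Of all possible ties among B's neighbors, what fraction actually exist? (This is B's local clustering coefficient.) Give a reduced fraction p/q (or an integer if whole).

0

B's neighbors: A, D, and E (k = 3).
Possible neighbor pairs: C(3,2) = 3. Edges among them: none → e = 0.
Clustering(B) = 0/3 = 0.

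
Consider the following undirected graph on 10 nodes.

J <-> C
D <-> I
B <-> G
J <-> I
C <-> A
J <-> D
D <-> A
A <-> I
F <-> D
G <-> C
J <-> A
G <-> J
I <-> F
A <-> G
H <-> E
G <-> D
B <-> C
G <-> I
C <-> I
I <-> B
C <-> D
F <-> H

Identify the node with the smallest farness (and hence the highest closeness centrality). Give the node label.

I

Farness (sum of distances to all others) for each node — A:16, B:18, C:15, D:13, E:29, F:15, G:15, H:21, I:12, J:16.
The smallest farness is 12, for I, so I has the highest closeness.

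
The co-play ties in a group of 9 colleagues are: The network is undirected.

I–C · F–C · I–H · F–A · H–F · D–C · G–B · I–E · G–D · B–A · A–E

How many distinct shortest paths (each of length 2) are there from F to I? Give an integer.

The shortest distance is 2. The length-2 paths are: F–H–I; F–C–I.
That gives 2 distinct shortest paths.

2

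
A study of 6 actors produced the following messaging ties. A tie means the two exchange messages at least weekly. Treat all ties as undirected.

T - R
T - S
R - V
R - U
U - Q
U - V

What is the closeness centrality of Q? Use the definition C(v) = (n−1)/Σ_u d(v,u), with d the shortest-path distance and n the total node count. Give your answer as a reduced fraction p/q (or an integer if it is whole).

5/12

Distances from Q: R:2, S:4, T:3, U:1, V:2. Sum = 12.
n = 6, so closeness = 5/12.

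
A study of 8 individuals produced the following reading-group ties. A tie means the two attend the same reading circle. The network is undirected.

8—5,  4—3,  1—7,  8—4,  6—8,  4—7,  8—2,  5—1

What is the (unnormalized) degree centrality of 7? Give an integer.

2

7 is directly tied to 1 and 4. That is 2 neighbors, so the degree of 7 is 2.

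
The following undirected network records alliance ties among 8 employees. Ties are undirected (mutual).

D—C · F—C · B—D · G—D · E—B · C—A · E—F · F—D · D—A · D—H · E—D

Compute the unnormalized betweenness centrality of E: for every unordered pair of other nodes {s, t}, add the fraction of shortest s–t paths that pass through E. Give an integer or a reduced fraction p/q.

Pairs whose geodesics pass through E — F–B: 1/2.
All other pairs contribute 0.
Summing the contributions gives betweenness(E) = 1/2.

1/2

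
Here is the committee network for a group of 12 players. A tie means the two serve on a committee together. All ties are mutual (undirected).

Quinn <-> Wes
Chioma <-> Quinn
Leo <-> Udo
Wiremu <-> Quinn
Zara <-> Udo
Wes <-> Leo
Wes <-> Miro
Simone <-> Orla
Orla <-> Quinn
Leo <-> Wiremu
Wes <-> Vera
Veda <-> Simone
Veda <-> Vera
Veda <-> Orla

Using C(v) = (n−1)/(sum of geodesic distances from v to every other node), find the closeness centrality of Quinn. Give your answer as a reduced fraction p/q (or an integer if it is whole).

11/21

Distances from Quinn: Chioma:1, Leo:2, Miro:2, Orla:1, Simone:2, Udo:3, Veda:2, Vera:2, Wes:1, Wiremu:1, Zara:4. Sum = 21.
n = 12, so closeness = 11/21.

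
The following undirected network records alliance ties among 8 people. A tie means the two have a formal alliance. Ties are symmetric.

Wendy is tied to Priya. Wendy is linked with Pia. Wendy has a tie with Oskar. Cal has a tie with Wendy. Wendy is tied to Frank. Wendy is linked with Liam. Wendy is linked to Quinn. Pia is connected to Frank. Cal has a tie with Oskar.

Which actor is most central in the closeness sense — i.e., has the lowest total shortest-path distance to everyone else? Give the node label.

Farness (sum of distances to all others) for each node — Cal:12, Frank:12, Liam:13, Oskar:12, Pia:12, Priya:13, Quinn:13, Wendy:7.
The smallest farness is 7, for Wendy, so Wendy has the highest closeness.

Wendy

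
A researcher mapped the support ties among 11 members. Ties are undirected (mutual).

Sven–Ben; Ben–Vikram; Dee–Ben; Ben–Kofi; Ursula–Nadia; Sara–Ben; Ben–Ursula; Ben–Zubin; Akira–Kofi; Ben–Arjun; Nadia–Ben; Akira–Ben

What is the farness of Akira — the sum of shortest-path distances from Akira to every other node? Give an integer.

Distances from Akira: Arjun:2, Ben:1, Dee:2, Kofi:1, Nadia:2, Sara:2, Sven:2, Ursula:2, Vikram:2, Zubin:2.
Sum = 2 + 1 + 2 + 1 + 2 + 2 + 2 + 2 + 2 + 2 = 18.

18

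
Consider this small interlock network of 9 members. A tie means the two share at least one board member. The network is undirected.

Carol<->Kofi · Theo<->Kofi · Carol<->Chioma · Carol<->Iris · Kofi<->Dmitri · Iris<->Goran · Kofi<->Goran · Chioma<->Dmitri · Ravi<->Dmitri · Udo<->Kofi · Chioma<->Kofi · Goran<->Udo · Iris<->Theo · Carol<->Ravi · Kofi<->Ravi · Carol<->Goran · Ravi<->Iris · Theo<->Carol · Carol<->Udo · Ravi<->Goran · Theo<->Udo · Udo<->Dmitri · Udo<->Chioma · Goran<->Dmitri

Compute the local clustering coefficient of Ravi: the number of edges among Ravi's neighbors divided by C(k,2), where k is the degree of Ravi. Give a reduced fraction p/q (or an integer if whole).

Ravi's neighbors: Carol, Dmitri, Goran, Iris, and Kofi (k = 5).
Possible neighbor pairs: C(5,2) = 10. Edges among them: Carol–Goran, Carol–Iris, Carol–Kofi, Dmitri–Goran, Dmitri–Kofi, Goran–Iris, Goran–Kofi → e = 7.
Clustering(Ravi) = 7/10.

7/10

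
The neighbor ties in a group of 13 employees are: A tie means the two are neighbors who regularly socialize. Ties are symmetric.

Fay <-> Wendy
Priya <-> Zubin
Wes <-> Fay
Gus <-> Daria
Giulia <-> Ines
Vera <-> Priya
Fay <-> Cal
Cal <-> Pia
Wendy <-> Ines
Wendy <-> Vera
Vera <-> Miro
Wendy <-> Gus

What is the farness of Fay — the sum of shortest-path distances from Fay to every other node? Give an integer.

Distances from Fay: Cal:1, Daria:3, Giulia:3, Gus:2, Ines:2, Miro:3, Pia:2, Priya:3, Vera:2, Wendy:1, Wes:1, Zubin:4.
Sum = 1 + 3 + 3 + 2 + 2 + 3 + 2 + 3 + 2 + 1 + 1 + 4 = 27.

27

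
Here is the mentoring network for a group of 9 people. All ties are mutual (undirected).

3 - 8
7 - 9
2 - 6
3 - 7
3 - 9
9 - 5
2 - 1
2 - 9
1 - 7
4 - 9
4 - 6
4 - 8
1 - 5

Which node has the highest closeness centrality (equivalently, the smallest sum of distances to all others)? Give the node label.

Farness (sum of distances to all others) for each node — 1:15, 2:14, 3:14, 4:14, 5:16, 6:17, 7:14, 8:17, 9:11.
The smallest farness is 11, for 9, so 9 has the highest closeness.

9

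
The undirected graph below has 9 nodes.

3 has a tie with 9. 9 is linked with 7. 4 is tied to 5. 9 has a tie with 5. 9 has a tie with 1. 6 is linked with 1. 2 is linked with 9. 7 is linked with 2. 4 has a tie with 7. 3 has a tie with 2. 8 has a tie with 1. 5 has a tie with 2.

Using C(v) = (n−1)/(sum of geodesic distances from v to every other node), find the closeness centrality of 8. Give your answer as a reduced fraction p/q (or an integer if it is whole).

Distances from 8: 1:1, 2:3, 3:3, 4:4, 5:3, 6:2, 7:3, 9:2. Sum = 21.
n = 9, so closeness = 8/21.

8/21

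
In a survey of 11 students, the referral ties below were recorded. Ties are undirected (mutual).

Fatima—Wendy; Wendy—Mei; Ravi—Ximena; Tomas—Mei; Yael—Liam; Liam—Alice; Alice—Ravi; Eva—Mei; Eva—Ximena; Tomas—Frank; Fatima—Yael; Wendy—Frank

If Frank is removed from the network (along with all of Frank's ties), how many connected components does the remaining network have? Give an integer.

1

Frank's neighbors (Tomas and Wendy) remain reachable from one another through other ties, so the rest of the network stays in one piece.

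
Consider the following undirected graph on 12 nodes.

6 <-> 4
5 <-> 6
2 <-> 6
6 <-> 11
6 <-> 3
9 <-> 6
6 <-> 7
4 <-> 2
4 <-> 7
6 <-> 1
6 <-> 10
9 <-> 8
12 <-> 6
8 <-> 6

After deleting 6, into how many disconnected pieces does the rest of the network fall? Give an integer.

8

Without 6, the remaining ties split the others into: {11}; {1}; {12}; {8, 9}; {2, 4, 7}; {3}; {10}; {5}.
That's 8 separate components.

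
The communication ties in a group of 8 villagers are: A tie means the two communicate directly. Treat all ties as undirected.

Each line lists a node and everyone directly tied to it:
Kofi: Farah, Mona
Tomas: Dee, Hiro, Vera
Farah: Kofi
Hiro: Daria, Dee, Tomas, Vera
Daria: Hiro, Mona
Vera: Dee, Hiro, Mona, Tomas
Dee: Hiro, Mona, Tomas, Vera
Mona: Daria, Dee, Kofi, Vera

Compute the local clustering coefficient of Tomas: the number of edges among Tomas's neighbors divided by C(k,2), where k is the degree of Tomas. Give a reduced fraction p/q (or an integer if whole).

1

Tomas's neighbors: Dee, Hiro, and Vera (k = 3).
Possible neighbor pairs: C(3,2) = 3. Edges among them: Dee–Hiro, Dee–Vera, Hiro–Vera → e = 3.
Clustering(Tomas) = 3/3 = 1.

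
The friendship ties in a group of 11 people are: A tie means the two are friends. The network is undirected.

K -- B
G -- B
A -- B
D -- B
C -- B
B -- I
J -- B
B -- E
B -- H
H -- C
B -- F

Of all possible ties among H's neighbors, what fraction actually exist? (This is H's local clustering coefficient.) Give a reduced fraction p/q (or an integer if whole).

1

H's neighbors: B and C (k = 2).
Possible neighbor pairs: C(2,2) = 1. Edges among them: B–C → e = 1.
Clustering(H) = 1/1.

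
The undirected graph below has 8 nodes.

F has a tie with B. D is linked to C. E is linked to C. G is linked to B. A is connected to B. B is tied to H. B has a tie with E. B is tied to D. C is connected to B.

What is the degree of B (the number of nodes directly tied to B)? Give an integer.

7

B is directly tied to A, C, D, E, F, G, and H. That is 7 neighbors, so the degree of B is 7.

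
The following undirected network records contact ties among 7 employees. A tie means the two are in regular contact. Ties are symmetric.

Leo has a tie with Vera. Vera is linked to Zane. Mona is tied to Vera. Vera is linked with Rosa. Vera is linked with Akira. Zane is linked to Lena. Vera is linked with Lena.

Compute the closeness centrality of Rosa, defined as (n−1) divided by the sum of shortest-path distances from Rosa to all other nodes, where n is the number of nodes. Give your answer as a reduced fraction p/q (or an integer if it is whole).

6/11

Distances from Rosa: Akira:2, Lena:2, Leo:2, Mona:2, Vera:1, Zane:2. Sum = 11.
n = 7, so closeness = 6/11.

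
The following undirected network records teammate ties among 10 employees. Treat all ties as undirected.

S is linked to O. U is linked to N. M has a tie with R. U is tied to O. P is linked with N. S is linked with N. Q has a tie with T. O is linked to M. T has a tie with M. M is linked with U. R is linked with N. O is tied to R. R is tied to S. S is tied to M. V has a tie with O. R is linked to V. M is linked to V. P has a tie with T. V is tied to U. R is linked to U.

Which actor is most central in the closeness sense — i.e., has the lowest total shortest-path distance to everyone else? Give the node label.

M

Farness (sum of distances to all others) for each node — M:12, N:15, O:15, P:18, Q:23, R:13, S:15, T:15, U:14, V:16.
The smallest farness is 12, for M, so M has the highest closeness.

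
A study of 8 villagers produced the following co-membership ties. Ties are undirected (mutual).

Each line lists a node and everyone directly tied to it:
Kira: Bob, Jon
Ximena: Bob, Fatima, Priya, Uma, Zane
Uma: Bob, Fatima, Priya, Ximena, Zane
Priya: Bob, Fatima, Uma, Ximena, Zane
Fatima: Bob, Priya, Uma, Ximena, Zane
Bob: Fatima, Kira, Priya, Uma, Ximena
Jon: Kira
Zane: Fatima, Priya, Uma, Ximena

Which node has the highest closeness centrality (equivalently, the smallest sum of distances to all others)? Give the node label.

Bob

Farness (sum of distances to all others) for each node — Bob:9, Fatima:10, Jon:19, Kira:13, Priya:10, Uma:10, Ximena:10, Zane:13.
The smallest farness is 9, for Bob, so Bob has the highest closeness.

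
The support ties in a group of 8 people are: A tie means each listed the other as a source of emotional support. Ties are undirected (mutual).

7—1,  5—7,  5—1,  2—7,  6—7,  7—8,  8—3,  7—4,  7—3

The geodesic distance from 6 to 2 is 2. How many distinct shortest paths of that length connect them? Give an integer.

1

The shortest distance is 2, and the only length-2 path is 6–7–2. So there is exactly 1 shortest path.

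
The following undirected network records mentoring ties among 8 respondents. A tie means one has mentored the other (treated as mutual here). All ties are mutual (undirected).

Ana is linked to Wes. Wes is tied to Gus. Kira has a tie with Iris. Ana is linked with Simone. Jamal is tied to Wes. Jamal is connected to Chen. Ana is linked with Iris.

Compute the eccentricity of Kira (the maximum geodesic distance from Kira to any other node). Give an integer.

Distances from Kira: Ana:2, Chen:5, Gus:4, Iris:1, Jamal:4, Simone:3, Wes:3.
The largest is 5 (to Chen), so the eccentricity of Kira is 5.

5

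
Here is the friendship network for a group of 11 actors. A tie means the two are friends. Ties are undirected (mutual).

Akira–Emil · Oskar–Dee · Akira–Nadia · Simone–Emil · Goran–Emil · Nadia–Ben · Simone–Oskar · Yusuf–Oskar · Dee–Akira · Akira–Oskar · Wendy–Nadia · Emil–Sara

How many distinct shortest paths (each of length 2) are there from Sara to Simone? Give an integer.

The shortest distance is 2, and the only length-2 path is Sara–Emil–Simone. So there is exactly 1 shortest path.

1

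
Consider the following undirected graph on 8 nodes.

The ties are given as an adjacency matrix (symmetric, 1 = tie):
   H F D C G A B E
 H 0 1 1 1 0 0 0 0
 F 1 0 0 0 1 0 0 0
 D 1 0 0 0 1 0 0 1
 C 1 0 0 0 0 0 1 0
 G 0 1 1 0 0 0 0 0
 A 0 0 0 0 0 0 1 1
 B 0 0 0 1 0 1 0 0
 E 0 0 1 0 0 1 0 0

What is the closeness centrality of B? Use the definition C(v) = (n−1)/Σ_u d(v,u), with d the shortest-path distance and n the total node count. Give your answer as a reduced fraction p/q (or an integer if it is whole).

Distances from B: A:1, C:1, D:3, E:2, F:3, G:4, H:2. Sum = 16.
n = 8, so closeness = 7/16.

7/16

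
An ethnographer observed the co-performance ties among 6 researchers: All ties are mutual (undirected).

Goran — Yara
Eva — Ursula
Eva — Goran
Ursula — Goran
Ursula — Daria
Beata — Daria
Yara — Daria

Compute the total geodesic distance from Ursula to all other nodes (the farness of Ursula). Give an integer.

7

Distances from Ursula: Beata:2, Daria:1, Eva:1, Goran:1, Yara:2.
Sum = 2 + 1 + 1 + 1 + 2 = 7.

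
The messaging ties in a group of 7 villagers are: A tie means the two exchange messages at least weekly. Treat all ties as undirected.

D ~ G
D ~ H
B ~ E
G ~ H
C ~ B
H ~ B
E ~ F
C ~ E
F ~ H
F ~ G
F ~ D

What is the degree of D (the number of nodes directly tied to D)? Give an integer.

3

D is directly tied to F, G, and H. That is 3 neighbors, so the degree of D is 3.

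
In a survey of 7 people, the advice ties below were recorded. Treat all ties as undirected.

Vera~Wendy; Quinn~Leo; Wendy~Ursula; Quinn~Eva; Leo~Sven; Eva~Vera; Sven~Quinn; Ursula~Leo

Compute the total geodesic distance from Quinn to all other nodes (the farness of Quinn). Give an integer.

10

Distances from Quinn: Eva:1, Leo:1, Sven:1, Ursula:2, Vera:2, Wendy:3.
Sum = 1 + 1 + 1 + 2 + 2 + 3 = 10.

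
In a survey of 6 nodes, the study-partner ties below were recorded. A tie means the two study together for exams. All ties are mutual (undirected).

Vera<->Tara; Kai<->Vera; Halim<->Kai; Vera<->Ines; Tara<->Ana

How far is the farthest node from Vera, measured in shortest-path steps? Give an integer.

2

Distances from Vera: Ana:2, Halim:2, Ines:1, Kai:1, Tara:1.
The largest is 2 (to Halim and Ana), so the eccentricity of Vera is 2.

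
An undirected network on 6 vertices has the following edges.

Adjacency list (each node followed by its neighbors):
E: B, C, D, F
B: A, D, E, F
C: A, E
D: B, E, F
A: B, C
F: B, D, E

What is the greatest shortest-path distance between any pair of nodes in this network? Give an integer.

2

Eccentricity of each node (its greatest distance to any other): A:2, B:2, C:2, D:2, E:2, F:2.
The maximum eccentricity is 2, realized for instance by the pair F–A via F – B – A. So the diameter is 2.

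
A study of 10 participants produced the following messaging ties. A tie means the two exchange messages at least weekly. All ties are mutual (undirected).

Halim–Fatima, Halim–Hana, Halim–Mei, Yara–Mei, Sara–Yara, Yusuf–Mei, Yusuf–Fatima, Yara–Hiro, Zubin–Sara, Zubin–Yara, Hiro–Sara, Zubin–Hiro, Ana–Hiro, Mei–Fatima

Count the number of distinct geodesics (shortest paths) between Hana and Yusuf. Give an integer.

The shortest distance is 3. The length-3 paths are: Hana–Halim–Mei–Yusuf; Hana–Halim–Fatima–Yusuf.
That gives 2 distinct shortest paths.

2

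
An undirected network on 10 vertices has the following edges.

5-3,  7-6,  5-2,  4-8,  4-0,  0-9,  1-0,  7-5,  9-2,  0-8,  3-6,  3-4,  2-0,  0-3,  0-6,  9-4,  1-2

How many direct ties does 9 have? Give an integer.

3

9 is directly tied to 0, 2, and 4. That is 3 neighbors, so the degree of 9 is 3.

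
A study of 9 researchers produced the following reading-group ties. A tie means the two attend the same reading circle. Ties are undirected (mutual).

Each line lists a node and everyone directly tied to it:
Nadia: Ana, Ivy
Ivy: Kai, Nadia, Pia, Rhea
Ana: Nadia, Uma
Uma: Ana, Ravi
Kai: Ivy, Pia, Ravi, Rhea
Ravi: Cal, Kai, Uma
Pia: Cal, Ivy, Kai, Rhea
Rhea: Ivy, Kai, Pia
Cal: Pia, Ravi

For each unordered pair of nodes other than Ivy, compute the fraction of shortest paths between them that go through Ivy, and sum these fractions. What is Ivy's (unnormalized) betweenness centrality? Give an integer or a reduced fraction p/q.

Pairs whose geodesics pass through Ivy — Nadia–Ravi: 1/2; Nadia–Cal: 1; Nadia–Pia: 1; Nadia–Rhea: 1; Nadia–Kai: 1; Ana–Pia: 1; Ana–Rhea: 1; Ana–Kai: 1/2.
All other pairs contribute 0.
Summing the contributions gives betweenness(Ivy) = 7.

7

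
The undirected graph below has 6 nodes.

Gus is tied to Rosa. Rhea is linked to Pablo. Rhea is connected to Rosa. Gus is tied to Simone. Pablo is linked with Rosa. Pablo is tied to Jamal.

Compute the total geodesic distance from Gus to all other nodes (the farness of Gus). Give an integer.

Distances from Gus: Jamal:3, Pablo:2, Rhea:2, Rosa:1, Simone:1.
Sum = 3 + 2 + 2 + 1 + 1 = 9.

9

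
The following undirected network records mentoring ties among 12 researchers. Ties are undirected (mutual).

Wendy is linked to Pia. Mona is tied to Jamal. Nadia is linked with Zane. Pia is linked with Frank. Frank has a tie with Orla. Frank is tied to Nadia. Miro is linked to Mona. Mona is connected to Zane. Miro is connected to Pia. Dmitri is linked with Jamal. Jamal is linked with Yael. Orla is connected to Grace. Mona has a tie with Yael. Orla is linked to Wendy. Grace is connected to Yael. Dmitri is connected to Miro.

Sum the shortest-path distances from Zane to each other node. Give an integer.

26

Distances from Zane: Dmitri:3, Frank:2, Grace:3, Jamal:2, Miro:2, Mona:1, Nadia:1, Orla:3, Pia:3, Wendy:4, Yael:2.
Sum = 3 + 2 + 3 + 2 + 2 + 1 + 1 + 3 + 3 + 4 + 2 = 26.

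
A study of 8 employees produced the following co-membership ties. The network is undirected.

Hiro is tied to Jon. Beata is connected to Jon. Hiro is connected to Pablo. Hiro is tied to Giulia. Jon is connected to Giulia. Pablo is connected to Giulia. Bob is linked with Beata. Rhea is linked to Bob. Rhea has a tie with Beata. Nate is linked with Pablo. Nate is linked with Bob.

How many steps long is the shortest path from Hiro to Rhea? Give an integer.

One shortest route is Hiro – Jon – Beata – Rhea, which uses 3 edges, and at distance 2 from Hiro we only reach {Beata, Nate}, which does not include Rhea. So d(Hiro,Rhea) = 3.

3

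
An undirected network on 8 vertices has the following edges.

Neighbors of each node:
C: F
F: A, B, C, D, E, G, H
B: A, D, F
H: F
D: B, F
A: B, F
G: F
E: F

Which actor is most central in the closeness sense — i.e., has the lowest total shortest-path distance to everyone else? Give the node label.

Farness (sum of distances to all others) for each node — A:12, B:11, C:13, D:12, E:13, F:7, G:13, H:13.
The smallest farness is 7, for F, so F has the highest closeness.

F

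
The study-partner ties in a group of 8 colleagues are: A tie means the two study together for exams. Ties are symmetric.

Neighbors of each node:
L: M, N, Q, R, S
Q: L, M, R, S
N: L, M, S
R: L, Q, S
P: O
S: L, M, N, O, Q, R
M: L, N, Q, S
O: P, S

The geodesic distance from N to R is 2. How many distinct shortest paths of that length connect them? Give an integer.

2

The shortest distance is 2. The length-2 paths are: N–S–R; N–L–R.
That gives 2 distinct shortest paths.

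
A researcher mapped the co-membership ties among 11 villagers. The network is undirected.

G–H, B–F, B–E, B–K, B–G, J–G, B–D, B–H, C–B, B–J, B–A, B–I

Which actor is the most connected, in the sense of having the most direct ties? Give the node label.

Degrees — A:1, B:10, C:1, D:1, E:1, F:1, G:3, H:2, I:1, J:2, K:1.
The maximum is 10, attained only by B.

B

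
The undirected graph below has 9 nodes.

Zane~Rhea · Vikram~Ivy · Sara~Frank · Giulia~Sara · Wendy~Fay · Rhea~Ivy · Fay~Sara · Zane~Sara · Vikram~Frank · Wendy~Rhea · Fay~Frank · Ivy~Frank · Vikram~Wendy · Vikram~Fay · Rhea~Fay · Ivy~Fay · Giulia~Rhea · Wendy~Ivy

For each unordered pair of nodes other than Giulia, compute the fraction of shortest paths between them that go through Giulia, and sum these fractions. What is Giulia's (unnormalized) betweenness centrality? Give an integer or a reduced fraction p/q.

Pairs whose geodesics pass through Giulia — Sara–Rhea: 1/3.
All other pairs contribute 0.
Summing the contributions gives betweenness(Giulia) = 1/3.

1/3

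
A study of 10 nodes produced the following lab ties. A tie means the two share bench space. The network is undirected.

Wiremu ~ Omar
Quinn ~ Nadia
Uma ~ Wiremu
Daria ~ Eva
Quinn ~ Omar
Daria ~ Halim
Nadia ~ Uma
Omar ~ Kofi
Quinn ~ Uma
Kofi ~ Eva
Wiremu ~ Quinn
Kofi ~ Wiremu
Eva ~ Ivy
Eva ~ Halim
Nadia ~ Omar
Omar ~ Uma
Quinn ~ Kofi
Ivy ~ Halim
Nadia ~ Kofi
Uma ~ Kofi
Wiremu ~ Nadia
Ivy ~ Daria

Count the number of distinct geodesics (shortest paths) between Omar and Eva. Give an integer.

The shortest distance is 2, and the only length-2 path is Omar–Kofi–Eva. So there is exactly 1 shortest path.

1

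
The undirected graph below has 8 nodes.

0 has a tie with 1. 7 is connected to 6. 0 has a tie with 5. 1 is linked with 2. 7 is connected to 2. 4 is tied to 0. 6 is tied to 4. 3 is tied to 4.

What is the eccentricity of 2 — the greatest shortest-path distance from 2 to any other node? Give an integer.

Distances from 2: 0:2, 1:1, 3:4, 4:3, 5:3, 6:2, 7:1.
The largest is 4 (to 3), so the eccentricity of 2 is 4.

4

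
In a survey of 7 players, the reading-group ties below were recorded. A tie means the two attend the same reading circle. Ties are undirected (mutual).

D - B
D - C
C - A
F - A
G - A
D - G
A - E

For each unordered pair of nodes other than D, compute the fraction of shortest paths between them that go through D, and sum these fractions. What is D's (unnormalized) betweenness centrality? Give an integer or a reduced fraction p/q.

11/2

Pairs whose geodesics pass through D — A–B: 2/2; B–E: 2/2; B–G: 1; B–F: 2/2; B–C: 1; G–C: 1/2.
All other pairs contribute 0.
Summing the contributions gives betweenness(D) = 11/2.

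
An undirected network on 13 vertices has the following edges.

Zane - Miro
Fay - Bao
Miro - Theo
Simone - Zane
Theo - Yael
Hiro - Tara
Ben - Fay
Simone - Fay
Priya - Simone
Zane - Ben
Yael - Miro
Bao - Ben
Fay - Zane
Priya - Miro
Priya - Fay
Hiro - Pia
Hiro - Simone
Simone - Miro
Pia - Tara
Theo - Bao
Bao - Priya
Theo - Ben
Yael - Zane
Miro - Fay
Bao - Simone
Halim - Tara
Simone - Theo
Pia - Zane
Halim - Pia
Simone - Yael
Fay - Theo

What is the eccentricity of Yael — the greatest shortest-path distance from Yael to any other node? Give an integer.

Distances from Yael: Bao:2, Ben:2, Fay:2, Halim:3, Hiro:2, Miro:1, Pia:2, Priya:2, Simone:1, Tara:3, Theo:1, Zane:1.
The largest is 3 (to Tara and Halim), so the eccentricity of Yael is 3.

3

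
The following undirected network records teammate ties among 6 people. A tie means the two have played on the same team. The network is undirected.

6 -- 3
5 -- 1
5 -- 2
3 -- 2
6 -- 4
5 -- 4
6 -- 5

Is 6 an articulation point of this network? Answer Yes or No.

Even without 6, every remaining node can still reach every other (the residual graph is connected), so 6 is not a cut vertex.

No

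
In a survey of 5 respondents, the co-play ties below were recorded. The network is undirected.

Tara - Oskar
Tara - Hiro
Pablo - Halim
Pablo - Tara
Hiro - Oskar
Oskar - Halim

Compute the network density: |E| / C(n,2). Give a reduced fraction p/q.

There are 6 edges and 5 nodes, so the maximum possible is C(5,2) = 10.
Density = 6/10 = 3/5.

3/5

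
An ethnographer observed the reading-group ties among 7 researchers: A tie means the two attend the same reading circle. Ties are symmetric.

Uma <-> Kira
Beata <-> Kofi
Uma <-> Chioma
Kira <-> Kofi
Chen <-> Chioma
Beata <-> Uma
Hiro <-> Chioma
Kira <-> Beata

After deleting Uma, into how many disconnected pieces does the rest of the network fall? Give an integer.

Without Uma, the remaining ties split the others into: {Beata, Kira, Kofi}; {Chen, Chioma, Hiro}.
That's 2 separate components.

2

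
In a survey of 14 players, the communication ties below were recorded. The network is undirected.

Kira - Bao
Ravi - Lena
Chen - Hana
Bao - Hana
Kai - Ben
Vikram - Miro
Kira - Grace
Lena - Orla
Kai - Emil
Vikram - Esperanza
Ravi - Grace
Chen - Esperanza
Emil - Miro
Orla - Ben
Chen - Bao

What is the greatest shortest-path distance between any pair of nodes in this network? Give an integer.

7

Eccentricity of each node (its greatest distance to any other): Bao:6, Ben:7, Chen:6, Emil:6, Esperanza:6, Grace:6, Hana:7, Kai:6, Kira:6, Lena:6, Miro:6, Orla:6, Ravi:6, Vikram:6.
The maximum eccentricity is 7, realized for instance by the pair Hana–Ben via Hana – Bao – Kira – Grace – Ravi – Lena – Orla – Ben. So the diameter is 7.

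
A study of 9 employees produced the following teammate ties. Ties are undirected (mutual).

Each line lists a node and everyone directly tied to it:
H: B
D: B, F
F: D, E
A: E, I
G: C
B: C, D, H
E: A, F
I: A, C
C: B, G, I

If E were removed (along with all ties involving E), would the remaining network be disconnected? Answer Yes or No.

Even without E, every remaining node can still reach every other (the residual graph is connected), so E is not a cut vertex.

No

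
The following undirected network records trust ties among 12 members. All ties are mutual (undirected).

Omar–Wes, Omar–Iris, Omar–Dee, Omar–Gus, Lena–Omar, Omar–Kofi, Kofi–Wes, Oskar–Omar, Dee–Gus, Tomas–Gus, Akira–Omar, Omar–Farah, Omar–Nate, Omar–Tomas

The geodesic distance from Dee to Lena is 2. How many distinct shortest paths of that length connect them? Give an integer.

The shortest distance is 2, and the only length-2 path is Dee–Omar–Lena. So there is exactly 1 shortest path.

1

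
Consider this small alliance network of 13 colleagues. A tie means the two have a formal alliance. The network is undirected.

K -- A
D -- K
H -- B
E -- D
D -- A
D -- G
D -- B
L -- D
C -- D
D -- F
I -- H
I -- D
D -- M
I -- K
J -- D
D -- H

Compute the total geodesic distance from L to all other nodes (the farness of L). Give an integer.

Distances from L: A:2, B:2, C:2, D:1, E:2, F:2, G:2, H:2, I:2, J:2, K:2, M:2.
Sum = 2 + 2 + 2 + 1 + 2 + 2 + 2 + 2 + 2 + 2 + 2 + 2 = 23.

23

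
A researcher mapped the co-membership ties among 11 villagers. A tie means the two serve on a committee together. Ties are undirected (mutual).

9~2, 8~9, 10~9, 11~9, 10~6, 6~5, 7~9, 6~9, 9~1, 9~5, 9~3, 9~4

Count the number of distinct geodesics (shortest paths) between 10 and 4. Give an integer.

1

The shortest distance is 2, and the only length-2 path is 10–9–4. So there is exactly 1 shortest path.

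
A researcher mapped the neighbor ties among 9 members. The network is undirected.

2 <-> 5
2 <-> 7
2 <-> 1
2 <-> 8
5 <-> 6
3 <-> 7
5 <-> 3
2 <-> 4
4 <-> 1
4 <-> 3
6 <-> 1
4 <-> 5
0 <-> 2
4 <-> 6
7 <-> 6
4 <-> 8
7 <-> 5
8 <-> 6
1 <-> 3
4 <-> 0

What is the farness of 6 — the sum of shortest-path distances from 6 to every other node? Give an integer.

Distances from 6: 0:2, 1:1, 2:2, 3:2, 4:1, 5:1, 7:1, 8:1.
Sum = 2 + 1 + 2 + 2 + 1 + 1 + 1 + 1 = 11.

11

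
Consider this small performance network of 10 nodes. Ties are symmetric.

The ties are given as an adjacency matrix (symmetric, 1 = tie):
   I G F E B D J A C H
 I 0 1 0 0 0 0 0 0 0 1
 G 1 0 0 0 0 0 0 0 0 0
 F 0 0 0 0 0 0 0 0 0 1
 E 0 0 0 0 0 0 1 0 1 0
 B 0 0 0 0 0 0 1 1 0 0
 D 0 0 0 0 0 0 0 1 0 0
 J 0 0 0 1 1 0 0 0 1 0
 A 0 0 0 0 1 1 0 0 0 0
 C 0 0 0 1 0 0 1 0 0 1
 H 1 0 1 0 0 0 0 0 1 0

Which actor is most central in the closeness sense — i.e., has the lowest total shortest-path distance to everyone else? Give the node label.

Farness (sum of distances to all others) for each node — A:30, B:24, C:19, D:38, E:23, F:29, G:35, H:21, I:27, J:20.
The smallest farness is 19, for C, so C has the highest closeness.

C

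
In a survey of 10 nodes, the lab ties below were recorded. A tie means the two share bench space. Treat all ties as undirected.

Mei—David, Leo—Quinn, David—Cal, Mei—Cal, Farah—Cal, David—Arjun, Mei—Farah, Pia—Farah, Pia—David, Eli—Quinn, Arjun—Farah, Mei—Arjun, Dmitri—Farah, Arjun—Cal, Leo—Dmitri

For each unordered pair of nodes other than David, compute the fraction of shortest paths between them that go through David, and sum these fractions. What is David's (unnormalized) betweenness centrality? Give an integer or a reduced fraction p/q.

Pairs whose geodesics pass through David — Mei–Pia: 1/2; Pia–Arjun: 1/2; Pia–Cal: 1/2.
All other pairs contribute 0.
Summing the contributions gives betweenness(David) = 3/2.

3/2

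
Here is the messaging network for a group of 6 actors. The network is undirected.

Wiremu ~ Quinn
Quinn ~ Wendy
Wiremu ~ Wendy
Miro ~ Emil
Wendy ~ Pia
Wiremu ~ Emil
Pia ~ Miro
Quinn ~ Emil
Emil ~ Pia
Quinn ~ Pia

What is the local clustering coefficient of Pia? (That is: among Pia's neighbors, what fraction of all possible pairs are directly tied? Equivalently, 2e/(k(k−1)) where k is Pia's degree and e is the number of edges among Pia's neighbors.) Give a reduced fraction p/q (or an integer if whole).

Pia's neighbors: Emil, Miro, Quinn, and Wendy (k = 4).
Possible neighbor pairs: C(4,2) = 6. Edges among them: Emil–Miro, Emil–Quinn, Quinn–Wendy → e = 3.
Clustering(Pia) = 3/6 = 1/2.

1/2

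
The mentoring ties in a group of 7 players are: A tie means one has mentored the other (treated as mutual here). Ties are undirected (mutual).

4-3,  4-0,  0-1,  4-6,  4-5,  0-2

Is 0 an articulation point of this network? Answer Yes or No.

Yes

Removing 0 leaves {3, 4, 5, and 6} with no path to {2}, so the network splits into 3 components. 0 is a cut vertex.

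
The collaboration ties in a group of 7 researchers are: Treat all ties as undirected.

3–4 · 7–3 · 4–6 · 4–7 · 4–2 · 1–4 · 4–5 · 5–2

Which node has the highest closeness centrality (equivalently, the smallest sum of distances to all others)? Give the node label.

Farness (sum of distances to all others) for each node — 1:11, 2:10, 3:10, 4:6, 5:10, 6:11, 7:10.
The smallest farness is 6, for 4, so 4 has the highest closeness.

4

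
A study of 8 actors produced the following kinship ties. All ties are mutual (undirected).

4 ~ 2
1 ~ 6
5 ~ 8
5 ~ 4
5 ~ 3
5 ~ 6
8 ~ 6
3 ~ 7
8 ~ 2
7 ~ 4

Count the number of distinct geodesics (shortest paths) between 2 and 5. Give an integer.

2

The shortest distance is 2. The length-2 paths are: 2–4–5; 2–8–5.
That gives 2 distinct shortest paths.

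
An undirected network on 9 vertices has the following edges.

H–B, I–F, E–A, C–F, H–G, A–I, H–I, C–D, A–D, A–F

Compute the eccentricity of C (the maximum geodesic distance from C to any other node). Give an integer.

Distances from C: A:2, B:4, D:1, E:3, F:1, G:4, H:3, I:2.
The largest is 4 (to B and G), so the eccentricity of C is 4.

4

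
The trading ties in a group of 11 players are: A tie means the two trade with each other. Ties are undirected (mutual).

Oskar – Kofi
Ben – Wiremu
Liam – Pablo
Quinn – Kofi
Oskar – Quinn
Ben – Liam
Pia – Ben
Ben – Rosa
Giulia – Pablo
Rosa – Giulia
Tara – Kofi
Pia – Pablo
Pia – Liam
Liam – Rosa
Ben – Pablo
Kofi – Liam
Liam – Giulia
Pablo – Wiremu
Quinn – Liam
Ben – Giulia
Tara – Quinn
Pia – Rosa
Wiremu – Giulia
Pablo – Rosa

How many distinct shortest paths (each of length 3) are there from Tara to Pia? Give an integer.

2

The shortest distance is 3. The length-3 paths are: Tara–Kofi–Liam–Pia; Tara–Quinn–Liam–Pia.
That gives 2 distinct shortest paths.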